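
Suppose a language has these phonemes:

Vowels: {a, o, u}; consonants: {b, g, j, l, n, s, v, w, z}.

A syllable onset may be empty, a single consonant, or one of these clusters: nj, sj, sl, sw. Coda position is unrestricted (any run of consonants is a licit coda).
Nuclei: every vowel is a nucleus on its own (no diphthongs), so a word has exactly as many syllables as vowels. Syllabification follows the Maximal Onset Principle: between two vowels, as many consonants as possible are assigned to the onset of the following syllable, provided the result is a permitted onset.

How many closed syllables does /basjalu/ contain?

The vowels are a, a, u — 3 nuclei, so 3 syllables.
Between /a/ (V1) and /a/ (V2): /sj/ is a licit onset in full, so it all attaches to the next syllable.
Between /a/ (V2) and /u/ (V3): just /l/ — single C goes to the following onset.
Result: ba.sja.lu.
Classifying each syllable: /ba/ (open), /sja/ (open), /lu/ (open).
Closed syllables: 0.

0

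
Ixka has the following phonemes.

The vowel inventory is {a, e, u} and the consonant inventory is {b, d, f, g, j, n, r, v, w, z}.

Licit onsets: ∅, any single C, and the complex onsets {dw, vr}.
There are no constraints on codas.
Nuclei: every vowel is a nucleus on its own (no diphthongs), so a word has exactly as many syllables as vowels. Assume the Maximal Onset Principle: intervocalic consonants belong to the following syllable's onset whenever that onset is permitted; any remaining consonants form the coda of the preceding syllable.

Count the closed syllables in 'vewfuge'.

1

Vowels present: e, u, e; each is a nucleus, giving 3 syllables.
Between /e/ (V1) and /u/ (V2): /wf/ splits as /w/ + /f/ (/f/ is the longest suffix that is a licit onset).
Between /u/ (V2) and /e/ (V3): /g/ is a single consonant, so it becomes the next onset.
Syllabification: vew.fu.ge.
Classifying each syllable: /vew/ (closed), /fu/ (open), /ge/ (open).
Closed syllables: 1.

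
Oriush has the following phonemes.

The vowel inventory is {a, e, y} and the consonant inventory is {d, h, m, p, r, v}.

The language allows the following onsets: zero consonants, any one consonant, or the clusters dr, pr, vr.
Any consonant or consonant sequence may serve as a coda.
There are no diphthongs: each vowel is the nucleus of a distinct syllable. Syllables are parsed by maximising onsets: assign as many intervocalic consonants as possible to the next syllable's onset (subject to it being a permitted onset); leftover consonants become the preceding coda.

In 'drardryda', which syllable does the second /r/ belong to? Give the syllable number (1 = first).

1

The vowels are a, y, a — 3 nuclei, so 3 syllables.
Between /a/ (V1) and /y/ (V2): /rdr/; trying suffixes from longest down, /dr/ is the first permitted one, so coda /r/ | onset /dr/.
Between /y/ (V2) and /a/ (V3): /d/ → onset of the next syllable (single consonants are always licit onsets).
So the parse is drar.dry.da.
The second /r/ is in the coda of syllable 1 (/drar/).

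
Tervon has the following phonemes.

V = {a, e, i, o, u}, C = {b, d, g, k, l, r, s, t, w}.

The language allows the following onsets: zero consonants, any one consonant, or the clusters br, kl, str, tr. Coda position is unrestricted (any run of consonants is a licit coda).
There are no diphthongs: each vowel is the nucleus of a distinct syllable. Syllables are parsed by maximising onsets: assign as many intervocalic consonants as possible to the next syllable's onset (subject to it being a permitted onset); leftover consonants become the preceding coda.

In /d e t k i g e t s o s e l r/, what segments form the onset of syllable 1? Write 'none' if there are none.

d

The vowels are e, i, e, o, e — 5 nuclei, so 5 syllables.
/e…i/ gap (V1→V2): /tk/; trying suffixes from longest down, /k/ is the first permitted one, so coda /t/ | onset /k/.
/i…e/ gap (V2→V3): /g/ is a single consonant, so it becomes the next onset.
/e…o/ gap (V3→V4): /ts/ splits as /t/ + /s/ (/s/ is the longest suffix that is a licit onset).
/o…e/ gap (V4→V5): just /s/ — single C goes to the following onset.
Putting it together: det.ki.get.so.selr.
Syllable 1 is /det/: onset /d/, nucleus /e/, coda /t/.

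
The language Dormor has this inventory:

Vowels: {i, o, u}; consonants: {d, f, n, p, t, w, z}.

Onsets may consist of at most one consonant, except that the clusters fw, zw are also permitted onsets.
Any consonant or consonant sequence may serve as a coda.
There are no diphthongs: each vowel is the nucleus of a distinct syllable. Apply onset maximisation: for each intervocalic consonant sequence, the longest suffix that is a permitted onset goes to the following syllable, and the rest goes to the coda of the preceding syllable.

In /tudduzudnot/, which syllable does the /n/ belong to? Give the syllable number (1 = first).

The vowels are u, u, u, o — 4 nuclei, so 4 syllables.
V1 /u/ – V2 /u/: /dd/; trying suffixes from longest down, /d/ is the first permitted one, so coda /d/ | onset /d/.
V2 /u/ – V3 /u/: just /z/ — single C goes to the following onset.
V3 /u/ – V4 /o/: cluster /dn/ — the longest permitted-onset suffix is /n/; onset = /n/, preceding coda = /d/.
Syllabification: tud.du.zud.not.
The /n/ is in the onset of syllable 4 (/not/).

4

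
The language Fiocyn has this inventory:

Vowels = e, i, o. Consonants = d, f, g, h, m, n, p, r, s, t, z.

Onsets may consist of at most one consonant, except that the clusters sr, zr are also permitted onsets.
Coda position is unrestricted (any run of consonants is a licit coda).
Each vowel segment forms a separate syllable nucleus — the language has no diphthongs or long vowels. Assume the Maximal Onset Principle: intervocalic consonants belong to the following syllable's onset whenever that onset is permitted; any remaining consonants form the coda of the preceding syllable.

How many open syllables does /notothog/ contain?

1

Vowels present: o, o, o; each is a nucleus, giving 3 syllables.
Between /o/ (V1) and /o/ (V2): /t/ → onset of the next syllable (single consonants are always licit onsets).
Between /o/ (V2) and /o/ (V3): /th/; trying suffixes from longest down, /h/ is the first permitted one, so coda /t/ | onset /h/.
Syllabification: no.tot.hog.
Classifying each syllable: /no/ (open), /tot/ (closed), /hog/ (closed).
Open syllables: 1.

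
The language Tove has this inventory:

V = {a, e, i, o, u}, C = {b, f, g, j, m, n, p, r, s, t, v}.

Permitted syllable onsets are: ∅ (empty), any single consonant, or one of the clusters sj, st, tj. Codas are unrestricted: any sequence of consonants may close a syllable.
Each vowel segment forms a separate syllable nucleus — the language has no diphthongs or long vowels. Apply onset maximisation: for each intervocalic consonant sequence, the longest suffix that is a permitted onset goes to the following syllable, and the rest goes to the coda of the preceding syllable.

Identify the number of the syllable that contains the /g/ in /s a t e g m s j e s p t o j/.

2

Vowels present: a, e, e, o; each is a nucleus, giving 4 syllables.
Between /a/ (V1) and /e/ (V2): /t/ → onset of the next syllable (single consonants are always licit onsets).
Between /e/ (V2) and /e/ (V3): /gmsj/; trying suffixes from longest down, /sj/ is the first permitted one, so coda /gm/ | onset /sj/.
Between /e/ (V3) and /o/ (V4): cluster /spt/ — the longest permitted-onset suffix is /t/; onset = /t/, preceding coda = /sp/.
So the parse is sa.tegm.sjesp.toj.
The /g/ is in the coda of syllable 2 (/tegm/).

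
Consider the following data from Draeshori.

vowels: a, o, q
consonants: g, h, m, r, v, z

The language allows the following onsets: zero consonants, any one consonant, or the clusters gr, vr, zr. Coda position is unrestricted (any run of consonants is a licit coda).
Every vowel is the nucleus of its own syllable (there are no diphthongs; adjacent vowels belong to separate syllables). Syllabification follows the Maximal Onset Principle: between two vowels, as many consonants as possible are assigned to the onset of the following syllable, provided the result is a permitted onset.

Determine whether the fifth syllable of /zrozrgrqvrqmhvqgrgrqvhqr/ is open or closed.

closed

Nuclei (vowels): o, q, q, q, q, q → 6 syllables.
σ1/σ2 boundary: /zrgr/ splits as /zr/ + /gr/ (/gr/ is the longest suffix that is a licit onset).
σ2/σ3 boundary: cluster /vr/ — /vr/ is itself a permitted onset, so the whole cluster goes right; preceding coda = ∅.
σ3/σ4 boundary: /mhv/; trying suffixes from longest down, /v/ is the first permitted one, so coda /mh/ | onset /v/.
σ4/σ5 boundary: /grgr/ — longest licit onset from the right is /gr/, leaving /gr/ as coda.
σ5/σ6 boundary: /vh/; trying suffixes from longest down, /h/ is the first permitted one, so coda /v/ | onset /h/.
Result: zrozr.grq.vrqmh.vqgr.grqv.hqr.
Syllable 5 is /grqv/ with coda /v/, so it is closed.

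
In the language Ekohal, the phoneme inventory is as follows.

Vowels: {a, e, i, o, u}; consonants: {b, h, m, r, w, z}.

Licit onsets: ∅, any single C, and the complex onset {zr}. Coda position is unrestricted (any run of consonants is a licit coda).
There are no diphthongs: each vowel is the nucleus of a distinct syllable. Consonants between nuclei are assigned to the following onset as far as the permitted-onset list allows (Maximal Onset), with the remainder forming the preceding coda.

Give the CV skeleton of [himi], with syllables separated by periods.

CV.CV

The vowels are i, i — 2 nuclei, so 2 syllables.
V1 /i/ – V2 /i/: just /m/ — single C goes to the following onset.
Syllabification: hi.mi.
Mapping each syllable to C/V: /hi/ → CV, /mi/ → CV.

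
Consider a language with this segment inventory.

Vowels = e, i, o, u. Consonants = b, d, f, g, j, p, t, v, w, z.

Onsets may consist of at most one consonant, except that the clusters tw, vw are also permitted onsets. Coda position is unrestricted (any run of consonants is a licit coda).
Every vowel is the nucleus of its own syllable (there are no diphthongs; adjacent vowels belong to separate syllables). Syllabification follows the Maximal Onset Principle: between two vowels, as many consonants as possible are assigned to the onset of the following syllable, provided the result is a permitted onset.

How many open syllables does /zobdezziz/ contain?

Vowels present: o, e, i; each is a nucleus, giving 3 syllables.
/o…e/ gap (V1→V2): /bd/; trying suffixes from longest down, /d/ is the first permitted one, so coda /b/ | onset /d/.
/e…i/ gap (V2→V3): /zz/ splits as /z/ + /z/ (/z/ is the longest suffix that is a licit onset).
Result: zob.dez.ziz.
Classifying each syllable: /zob/ (closed), /dez/ (closed), /ziz/ (closed).
Open syllables: 0.

0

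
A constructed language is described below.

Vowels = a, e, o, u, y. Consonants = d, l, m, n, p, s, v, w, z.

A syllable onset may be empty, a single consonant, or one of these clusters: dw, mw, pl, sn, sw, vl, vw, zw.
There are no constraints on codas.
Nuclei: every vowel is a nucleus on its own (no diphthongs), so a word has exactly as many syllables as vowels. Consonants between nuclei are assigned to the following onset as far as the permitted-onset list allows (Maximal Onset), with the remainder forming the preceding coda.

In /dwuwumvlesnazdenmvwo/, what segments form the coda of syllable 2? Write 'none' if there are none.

m

The vowels are u, u, e, a, e, o — 6 nuclei, so 6 syllables.
/u…u/ gap (V1→V2): /w/ → onset of the next syllable (single consonants are always licit onsets).
/u…e/ gap (V2→V3): cluster /mvl/ — the longest permitted-onset suffix is /vl/; onset = /vl/, preceding coda = /m/.
/e…a/ gap (V3→V4): /sn/ — entire cluster is a permitted onset → onset /sn/, coda ∅.
/a…e/ gap (V4→V5): /zd/ — longest licit onset from the right is /d/, leaving /z/ as coda.
/e…o/ gap (V5→V6): cluster /nmvw/ — the longest permitted-onset suffix is /vw/; onset = /vw/, preceding coda = /nm/.
So the parse is dwu.wum.vle.snaz.denm.vwo.
Syllable 2 is /wum/: onset /w/, nucleus /u/, coda /m/.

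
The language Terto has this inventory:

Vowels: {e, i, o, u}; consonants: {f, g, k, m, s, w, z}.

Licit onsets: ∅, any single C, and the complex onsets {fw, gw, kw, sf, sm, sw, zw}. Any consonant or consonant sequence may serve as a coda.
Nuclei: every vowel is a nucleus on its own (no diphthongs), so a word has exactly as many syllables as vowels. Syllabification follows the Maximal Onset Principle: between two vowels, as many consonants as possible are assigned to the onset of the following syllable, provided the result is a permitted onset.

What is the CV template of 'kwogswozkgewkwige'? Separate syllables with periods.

Nuclei (vowels): o, o, e, i, e → 5 syllables.
Between /o/ (V1) and /o/ (V2): /gsw/; trying suffixes from longest down, /sw/ is the first permitted one, so coda /g/ | onset /sw/.
Between /o/ (V2) and /e/ (V3): /zkg/ splits as /zk/ + /g/ (/g/ is the longest suffix that is a licit onset).
Between /e/ (V3) and /i/ (V4): /wkw/; trying suffixes from longest down, /kw/ is the first permitted one, so coda /w/ | onset /kw/.
Between /i/ (V4) and /e/ (V5): just /g/ — single C goes to the following onset.
Putting it together: kwog.swozk.gew.kwi.ge.
Mapping each syllable to C/V: /kwog/ → CCVC, /swozk/ → CCVCC, /gew/ → CVC, /kwi/ → CCV, /ge/ → CV.

CCVC.CCVCC.CVC.CCV.CV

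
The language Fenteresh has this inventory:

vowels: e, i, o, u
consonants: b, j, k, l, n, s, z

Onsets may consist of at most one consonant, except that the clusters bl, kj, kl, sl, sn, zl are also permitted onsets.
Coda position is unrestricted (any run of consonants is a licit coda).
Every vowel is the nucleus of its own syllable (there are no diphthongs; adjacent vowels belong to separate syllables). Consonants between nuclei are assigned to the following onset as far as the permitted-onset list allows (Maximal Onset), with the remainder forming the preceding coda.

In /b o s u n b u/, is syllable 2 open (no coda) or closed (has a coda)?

Nuclei (vowels): o, u, u → 3 syllables.
Between /o/ (V1) and /u/ (V2): just /s/ — single C goes to the following onset.
Between /u/ (V2) and /u/ (V3): /nb/ — longest licit onset from the right is /b/, leaving /n/ as coda.
So the parse is bo.sun.bu.
Syllable 2 is /sun/ with coda /n/, so it is closed.

closed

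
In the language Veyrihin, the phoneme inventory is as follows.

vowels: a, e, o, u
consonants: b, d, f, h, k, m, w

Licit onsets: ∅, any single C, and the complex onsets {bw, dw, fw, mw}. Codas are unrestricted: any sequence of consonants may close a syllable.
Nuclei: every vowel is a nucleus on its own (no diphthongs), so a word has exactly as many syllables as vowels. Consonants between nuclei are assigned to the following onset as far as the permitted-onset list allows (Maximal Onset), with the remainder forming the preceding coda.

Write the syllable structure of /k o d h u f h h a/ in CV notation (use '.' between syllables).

Vowels present: o, u, a; each is a nucleus, giving 3 syllables.
V1 /o/ – V2 /u/: /dh/ splits as /d/ + /h/ (/h/ is the longest suffix that is a licit onset).
V2 /u/ – V3 /a/: /fhh/; trying suffixes from longest down, /h/ is the first permitted one, so coda /fh/ | onset /h/.
Putting it together: kod.hufh.ha.
Mapping each syllable to C/V: /kod/ → CVC, /hufh/ → CVCC, /ha/ → CV.

CVC.CVCC.CV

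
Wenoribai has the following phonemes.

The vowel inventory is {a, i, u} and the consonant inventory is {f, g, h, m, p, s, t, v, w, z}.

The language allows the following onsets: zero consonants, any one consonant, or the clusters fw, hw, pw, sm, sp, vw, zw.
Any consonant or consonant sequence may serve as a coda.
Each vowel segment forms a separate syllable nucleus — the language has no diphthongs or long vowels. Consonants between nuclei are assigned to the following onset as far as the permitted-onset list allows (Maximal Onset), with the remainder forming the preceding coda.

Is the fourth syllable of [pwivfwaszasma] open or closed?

open

Vowels present: i, a, a, a; each is a nucleus, giving 4 syllables.
V1 /i/ – V2 /a/: cluster /vfw/ — the longest permitted-onset suffix is /fw/; onset = /fw/, preceding coda = /v/.
V2 /a/ – V3 /a/: /sz/ splits as /s/ + /z/ (/z/ is the longest suffix that is a licit onset).
V3 /a/ – V4 /a/: cluster /sm/ — /sm/ is itself a permitted onset, so the whole cluster goes right; preceding coda = ∅.
So the parse is pwiv.fwas.za.sma.
Syllable 4 is /sma/; it ends in its nucleus with no coda, so it is open.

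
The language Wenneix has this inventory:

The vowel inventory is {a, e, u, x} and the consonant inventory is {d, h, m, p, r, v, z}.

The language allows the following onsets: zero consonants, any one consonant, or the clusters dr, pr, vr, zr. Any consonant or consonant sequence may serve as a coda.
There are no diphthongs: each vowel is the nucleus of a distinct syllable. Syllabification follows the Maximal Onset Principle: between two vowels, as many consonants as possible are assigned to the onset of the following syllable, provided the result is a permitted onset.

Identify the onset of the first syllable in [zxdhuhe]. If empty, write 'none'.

z

Nuclei (vowels): x, u, e → 3 syllables.
V1 /x/ – V2 /u/: /dh/ splits as /d/ + /h/ (/h/ is the longest suffix that is a licit onset).
V2 /u/ – V3 /e/: just /h/ — single C goes to the following onset.
So the parse is zxd.hu.he.
Syllable 1 is /zxd/: onset /z/, nucleus /x/, coda /d/.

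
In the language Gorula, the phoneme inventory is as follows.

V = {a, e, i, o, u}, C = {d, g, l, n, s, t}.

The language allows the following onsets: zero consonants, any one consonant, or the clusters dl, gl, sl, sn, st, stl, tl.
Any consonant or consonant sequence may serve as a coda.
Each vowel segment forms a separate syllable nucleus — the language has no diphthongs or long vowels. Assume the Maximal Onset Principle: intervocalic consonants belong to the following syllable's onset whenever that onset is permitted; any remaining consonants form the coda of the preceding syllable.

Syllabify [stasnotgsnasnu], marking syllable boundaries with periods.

sta.snotg.sna.snu

The vowels are a, o, a, u — 4 nuclei, so 4 syllables.
V1 /a/ – V2 /o/: /sn/ is a licit onset in full, so it all attaches to the next syllable.
V2 /o/ – V3 /a/: /tgsn/ — longest licit onset from the right is /sn/, leaving /tg/ as coda.
V3 /a/ – V4 /u/: /sn/ is a licit onset in full, so it all attaches to the next syllable.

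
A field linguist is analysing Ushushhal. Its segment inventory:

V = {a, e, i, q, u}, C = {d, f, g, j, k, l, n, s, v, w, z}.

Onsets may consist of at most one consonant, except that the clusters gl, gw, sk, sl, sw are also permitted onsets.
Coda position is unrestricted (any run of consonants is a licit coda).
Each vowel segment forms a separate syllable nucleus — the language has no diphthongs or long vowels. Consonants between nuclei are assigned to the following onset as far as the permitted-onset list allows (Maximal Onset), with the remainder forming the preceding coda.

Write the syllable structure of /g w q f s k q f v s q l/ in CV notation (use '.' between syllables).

Vowels present: q, q, q; each is a nucleus, giving 3 syllables.
V1 /q/ – V2 /q/: cluster /fsk/ — the longest permitted-onset suffix is /sk/; onset = /sk/, preceding coda = /f/.
V2 /q/ – V3 /q/: /fvs/ — longest licit onset from the right is /s/, leaving /fv/ as coda.
Syllabification: gwqf.skqfv.sql.
Mapping each syllable to C/V: /gwqf/ → CCVC, /skqfv/ → CCVCC, /sql/ → CVC.

CCVC.CCVCC.CVC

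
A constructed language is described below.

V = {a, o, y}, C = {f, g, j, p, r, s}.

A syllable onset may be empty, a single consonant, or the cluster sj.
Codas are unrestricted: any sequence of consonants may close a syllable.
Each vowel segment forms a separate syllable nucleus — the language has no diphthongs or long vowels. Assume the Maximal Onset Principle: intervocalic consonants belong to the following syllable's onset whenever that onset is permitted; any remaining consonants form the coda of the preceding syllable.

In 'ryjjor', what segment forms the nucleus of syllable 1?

y

Nuclei (vowels): y, o → 2 syllables.
The first nucleus (vowel 1 from the left) is /y/.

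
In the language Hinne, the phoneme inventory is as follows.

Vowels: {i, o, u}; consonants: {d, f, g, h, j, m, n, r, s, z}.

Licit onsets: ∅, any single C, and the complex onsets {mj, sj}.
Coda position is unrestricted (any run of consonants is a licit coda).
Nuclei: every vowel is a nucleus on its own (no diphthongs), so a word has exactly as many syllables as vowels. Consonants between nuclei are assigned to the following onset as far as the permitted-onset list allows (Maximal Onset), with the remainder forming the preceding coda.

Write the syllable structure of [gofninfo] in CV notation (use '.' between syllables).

Nuclei (vowels): o, i, o → 3 syllables.
σ1/σ2 boundary: /fn/ — longest licit onset from the right is /n/, leaving /f/ as coda.
σ2/σ3 boundary: /nf/ — longest licit onset from the right is /f/, leaving /n/ as coda.
Result: gof.nin.fo.
Mapping each syllable to C/V: /gof/ → CVC, /nin/ → CVC, /fo/ → CV.

CVC.CVC.CV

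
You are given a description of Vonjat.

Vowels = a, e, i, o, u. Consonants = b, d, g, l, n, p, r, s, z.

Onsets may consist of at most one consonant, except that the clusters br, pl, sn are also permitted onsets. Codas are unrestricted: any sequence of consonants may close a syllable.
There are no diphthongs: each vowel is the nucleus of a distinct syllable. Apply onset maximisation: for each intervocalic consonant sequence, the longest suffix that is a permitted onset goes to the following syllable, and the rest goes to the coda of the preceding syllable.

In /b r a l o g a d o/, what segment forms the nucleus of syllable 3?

The vowels are a, o, a, o — 4 nuclei, so 4 syllables.
The third nucleus (vowel 3 from the left) is /a/.

a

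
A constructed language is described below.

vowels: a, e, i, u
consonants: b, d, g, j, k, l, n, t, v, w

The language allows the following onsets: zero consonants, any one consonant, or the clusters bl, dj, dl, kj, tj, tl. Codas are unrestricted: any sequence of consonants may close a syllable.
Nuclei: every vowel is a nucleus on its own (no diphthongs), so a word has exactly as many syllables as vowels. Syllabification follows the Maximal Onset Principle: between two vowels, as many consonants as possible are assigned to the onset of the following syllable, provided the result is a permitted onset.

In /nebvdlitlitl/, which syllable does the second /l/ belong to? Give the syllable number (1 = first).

Vowels present: e, i, i; each is a nucleus, giving 3 syllables.
V1 /e/ – V2 /i/: /bvdl/ splits as /bv/ + /dl/ (/dl/ is the longest suffix that is a licit onset).
V2 /i/ – V3 /i/: /tl/ — entire cluster is a permitted onset → onset /tl/, coda ∅.
So the parse is nebv.dli.tlitl.
The second /l/ is in the onset of syllable 3 (/tlitl/).

3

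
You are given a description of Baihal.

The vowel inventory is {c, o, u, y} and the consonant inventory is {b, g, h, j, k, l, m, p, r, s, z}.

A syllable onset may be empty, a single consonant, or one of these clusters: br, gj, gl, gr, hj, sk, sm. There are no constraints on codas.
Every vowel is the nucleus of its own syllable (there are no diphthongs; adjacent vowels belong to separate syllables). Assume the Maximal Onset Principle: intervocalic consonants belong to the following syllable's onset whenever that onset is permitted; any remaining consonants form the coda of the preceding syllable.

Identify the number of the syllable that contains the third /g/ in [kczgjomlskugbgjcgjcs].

4

Nuclei (vowels): c, o, u, c, c → 5 syllables.
V1 /c/ – V2 /o/: /zgj/; trying suffixes from longest down, /gj/ is the first permitted one, so coda /z/ | onset /gj/.
V2 /o/ – V3 /u/: /mlsk/ splits as /ml/ + /sk/ (/sk/ is the longest suffix that is a licit onset).
V3 /u/ – V4 /c/: /gbgj/; trying suffixes from longest down, /gj/ is the first permitted one, so coda /gb/ | onset /gj/.
V4 /c/ – V5 /c/: cluster /gj/ — /gj/ is itself a permitted onset, so the whole cluster goes right; preceding coda = ∅.
Syllabification: kcz.gjoml.skugb.gjc.gjcs.
The third /g/ is in the onset of syllable 4 (/gjc/).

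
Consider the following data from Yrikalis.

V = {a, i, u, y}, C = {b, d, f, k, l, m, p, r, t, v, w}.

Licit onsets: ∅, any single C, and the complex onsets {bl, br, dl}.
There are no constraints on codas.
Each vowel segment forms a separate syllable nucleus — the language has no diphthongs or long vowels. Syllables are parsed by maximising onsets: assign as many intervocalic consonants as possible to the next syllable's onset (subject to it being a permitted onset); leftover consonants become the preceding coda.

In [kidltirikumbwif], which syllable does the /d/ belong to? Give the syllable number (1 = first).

Vowels present: i, i, i, u, i; each is a nucleus, giving 5 syllables.
V1 /i/ – V2 /i/: /dlt/; trying suffixes from longest down, /t/ is the first permitted one, so coda /dl/ | onset /t/.
V2 /i/ – V3 /i/: just /r/ — single C goes to the following onset.
V3 /i/ – V4 /u/: /k/ → onset of the next syllable (single consonants are always licit onsets).
V4 /u/ – V5 /i/: cluster /mbw/ — the longest permitted-onset suffix is /w/; onset = /w/, preceding coda = /mb/.
Syllabification: kidl.ti.ri.kumb.wif.
The /d/ is in the coda of syllable 1 (/kidl/).

1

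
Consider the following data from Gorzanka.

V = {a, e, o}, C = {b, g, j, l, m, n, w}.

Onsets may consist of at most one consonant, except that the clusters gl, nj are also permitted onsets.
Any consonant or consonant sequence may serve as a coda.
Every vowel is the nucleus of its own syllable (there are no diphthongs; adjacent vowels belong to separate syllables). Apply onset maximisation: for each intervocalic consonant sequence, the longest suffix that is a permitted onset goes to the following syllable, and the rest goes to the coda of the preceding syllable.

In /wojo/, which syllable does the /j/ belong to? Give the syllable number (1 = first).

Nuclei (vowels): o, o → 2 syllables.
Between /o/ (V1) and /o/ (V2): just /j/ — single C goes to the following onset.
Syllabification: wo.jo.
The /j/ is in the onset of syllable 2 (/jo/).

2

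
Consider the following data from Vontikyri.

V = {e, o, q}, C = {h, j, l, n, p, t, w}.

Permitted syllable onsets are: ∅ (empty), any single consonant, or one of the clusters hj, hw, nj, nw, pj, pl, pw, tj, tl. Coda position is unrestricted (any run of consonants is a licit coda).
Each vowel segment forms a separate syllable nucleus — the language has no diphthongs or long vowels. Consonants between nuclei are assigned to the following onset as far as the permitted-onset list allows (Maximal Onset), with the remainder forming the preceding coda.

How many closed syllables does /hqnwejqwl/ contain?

Nuclei (vowels): q, e, q → 3 syllables.
Between /q/ (V1) and /e/ (V2): /nw/ is a licit onset in full, so it all attaches to the next syllable.
Between /e/ (V2) and /q/ (V3): /j/ is a single consonant, so it becomes the next onset.
Putting it together: hq.nwe.jqwl.
Classifying each syllable: /hq/ (open), /nwe/ (open), /jqwl/ (closed).
Closed syllables: 1.

1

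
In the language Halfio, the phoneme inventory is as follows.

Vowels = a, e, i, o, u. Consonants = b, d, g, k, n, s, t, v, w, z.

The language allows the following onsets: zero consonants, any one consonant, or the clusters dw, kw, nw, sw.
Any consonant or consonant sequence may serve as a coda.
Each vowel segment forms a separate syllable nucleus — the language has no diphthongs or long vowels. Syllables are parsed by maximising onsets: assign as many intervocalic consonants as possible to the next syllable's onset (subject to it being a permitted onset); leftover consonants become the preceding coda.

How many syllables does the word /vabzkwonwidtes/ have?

Nuclei (vowels): a, o, i, e → 4 syllables.

4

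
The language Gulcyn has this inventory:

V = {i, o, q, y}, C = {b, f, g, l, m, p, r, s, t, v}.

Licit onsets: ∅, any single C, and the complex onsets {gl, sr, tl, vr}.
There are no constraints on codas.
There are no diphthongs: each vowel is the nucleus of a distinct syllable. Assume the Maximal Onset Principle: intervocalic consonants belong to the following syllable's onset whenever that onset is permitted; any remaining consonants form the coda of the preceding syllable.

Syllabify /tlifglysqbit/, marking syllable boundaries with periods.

tlif.gly.sq.bit

Nuclei (vowels): i, y, q, i → 4 syllables.
σ1/σ2 boundary: /fgl/; trying suffixes from longest down, /gl/ is the first permitted one, so coda /f/ | onset /gl/.
σ2/σ3 boundary: /s/ is a single consonant, so it becomes the next onset.
σ3/σ4 boundary: /b/ is a single consonant, so it becomes the next onset.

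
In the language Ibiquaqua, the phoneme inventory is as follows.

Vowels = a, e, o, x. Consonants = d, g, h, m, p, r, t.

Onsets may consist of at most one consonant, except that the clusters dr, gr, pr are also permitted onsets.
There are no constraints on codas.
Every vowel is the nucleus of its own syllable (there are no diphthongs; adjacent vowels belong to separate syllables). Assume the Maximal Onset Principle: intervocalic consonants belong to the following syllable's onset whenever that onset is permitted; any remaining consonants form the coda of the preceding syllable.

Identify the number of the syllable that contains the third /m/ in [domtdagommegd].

Vowels present: o, a, o, e; each is a nucleus, giving 4 syllables.
/o…a/ gap (V1→V2): /mtd/ — longest licit onset from the right is /d/, leaving /mt/ as coda.
/a…o/ gap (V2→V3): /g/ is a single consonant, so it becomes the next onset.
/o…e/ gap (V3→V4): /mm/ — longest licit onset from the right is /m/, leaving /m/ as coda.
Putting it together: domt.da.gom.megd.
The third /m/ is in the onset of syllable 4 (/megd/).

4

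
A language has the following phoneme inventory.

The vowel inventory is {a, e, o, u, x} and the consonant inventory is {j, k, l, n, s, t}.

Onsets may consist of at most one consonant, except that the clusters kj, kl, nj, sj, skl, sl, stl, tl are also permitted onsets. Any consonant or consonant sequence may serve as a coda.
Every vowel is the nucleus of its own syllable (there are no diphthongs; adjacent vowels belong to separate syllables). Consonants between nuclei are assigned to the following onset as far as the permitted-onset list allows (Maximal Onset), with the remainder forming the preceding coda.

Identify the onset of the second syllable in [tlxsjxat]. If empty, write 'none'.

sj

Nuclei (vowels): x, x, a → 3 syllables.
/x…x/ gap (V1→V2): /sj/ is a licit onset in full, so it all attaches to the next syllable.
/x…a/ gap (V2→V3): hiatus — the boundary sits between the two vowels.
Syllabification: tlx.sjx.at.
Syllable 2 is /sjx/: onset /sj/, nucleus /x/, coda ∅.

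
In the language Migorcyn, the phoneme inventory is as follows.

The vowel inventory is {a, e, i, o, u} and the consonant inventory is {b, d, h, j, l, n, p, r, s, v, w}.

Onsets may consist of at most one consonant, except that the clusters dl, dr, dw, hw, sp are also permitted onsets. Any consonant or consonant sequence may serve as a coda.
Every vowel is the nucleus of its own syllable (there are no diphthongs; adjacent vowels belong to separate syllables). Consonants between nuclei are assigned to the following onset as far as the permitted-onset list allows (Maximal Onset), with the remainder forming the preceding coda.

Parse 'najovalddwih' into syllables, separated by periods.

na.jo.vald.dwih

The vowels are a, o, a, i — 4 nuclei, so 4 syllables.
Between /a/ (V1) and /o/ (V2): /j/ → onset of the next syllable (single consonants are always licit onsets).
Between /o/ (V2) and /a/ (V3): /v/ → onset of the next syllable (single consonants are always licit onsets).
Between /a/ (V3) and /i/ (V4): /lddw/; trying suffixes from longest down, /dw/ is the first permitted one, so coda /ld/ | onset /dw/.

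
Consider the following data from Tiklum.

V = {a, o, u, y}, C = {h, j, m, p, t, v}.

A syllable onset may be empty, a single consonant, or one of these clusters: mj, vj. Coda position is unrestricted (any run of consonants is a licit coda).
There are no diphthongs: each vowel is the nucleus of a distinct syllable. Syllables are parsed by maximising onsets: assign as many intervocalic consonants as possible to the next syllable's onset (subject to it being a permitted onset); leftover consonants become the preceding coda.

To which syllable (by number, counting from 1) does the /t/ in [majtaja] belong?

Nuclei (vowels): a, a, a → 3 syllables.
σ1/σ2 boundary: /jt/ splits as /j/ + /t/ (/t/ is the longest suffix that is a licit onset).
σ2/σ3 boundary: /j/ is a single consonant, so it becomes the next onset.
Result: maj.ta.ja.
The /t/ is in the onset of syllable 2 (/ta/).

2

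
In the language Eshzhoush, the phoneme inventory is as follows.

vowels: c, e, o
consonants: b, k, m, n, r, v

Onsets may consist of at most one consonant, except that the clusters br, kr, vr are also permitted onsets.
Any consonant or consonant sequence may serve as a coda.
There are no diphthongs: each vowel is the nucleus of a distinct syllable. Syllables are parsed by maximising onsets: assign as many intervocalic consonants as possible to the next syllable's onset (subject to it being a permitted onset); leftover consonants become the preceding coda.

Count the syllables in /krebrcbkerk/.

3

Nuclei (vowels): e, c, e → 3 syllables.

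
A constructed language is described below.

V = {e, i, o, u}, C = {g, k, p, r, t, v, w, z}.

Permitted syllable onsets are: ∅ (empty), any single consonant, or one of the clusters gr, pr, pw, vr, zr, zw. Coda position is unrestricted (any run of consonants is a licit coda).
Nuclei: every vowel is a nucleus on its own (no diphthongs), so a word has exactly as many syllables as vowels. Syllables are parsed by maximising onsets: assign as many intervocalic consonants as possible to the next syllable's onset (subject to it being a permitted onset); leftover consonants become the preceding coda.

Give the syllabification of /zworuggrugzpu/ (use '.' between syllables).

Vowels present: o, u, u, u; each is a nucleus, giving 4 syllables.
/o…u/ gap (V1→V2): /r/ is a single consonant, so it becomes the next onset.
/u…u/ gap (V2→V3): cluster /ggr/ — the longest permitted-onset suffix is /gr/; onset = /gr/, preceding coda = /g/.
/u…u/ gap (V3→V4): cluster /gzp/ — the longest permitted-onset suffix is /p/; onset = /p/, preceding coda = /gz/.

zwo.rug.grugz.pu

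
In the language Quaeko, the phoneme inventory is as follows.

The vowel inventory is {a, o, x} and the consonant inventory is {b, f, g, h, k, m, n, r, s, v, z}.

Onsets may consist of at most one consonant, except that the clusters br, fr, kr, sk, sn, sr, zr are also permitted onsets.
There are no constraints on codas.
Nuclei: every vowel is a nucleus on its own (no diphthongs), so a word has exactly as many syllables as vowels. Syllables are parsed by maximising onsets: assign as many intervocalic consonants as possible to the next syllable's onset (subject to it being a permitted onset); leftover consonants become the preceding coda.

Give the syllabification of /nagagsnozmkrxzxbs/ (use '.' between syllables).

na.gag.snozm.krx.zxbs

Nuclei (vowels): a, a, o, x, x → 5 syllables.
/a…a/ gap (V1→V2): /g/ → onset of the next syllable (single consonants are always licit onsets).
/a…o/ gap (V2→V3): /gsn/; trying suffixes from longest down, /sn/ is the first permitted one, so coda /g/ | onset /sn/.
/o…x/ gap (V3→V4): cluster /zmkr/ — the longest permitted-onset suffix is /kr/; onset = /kr/, preceding coda = /zm/.
/x…x/ gap (V4→V5): /z/ is a single consonant, so it becomes the next onset.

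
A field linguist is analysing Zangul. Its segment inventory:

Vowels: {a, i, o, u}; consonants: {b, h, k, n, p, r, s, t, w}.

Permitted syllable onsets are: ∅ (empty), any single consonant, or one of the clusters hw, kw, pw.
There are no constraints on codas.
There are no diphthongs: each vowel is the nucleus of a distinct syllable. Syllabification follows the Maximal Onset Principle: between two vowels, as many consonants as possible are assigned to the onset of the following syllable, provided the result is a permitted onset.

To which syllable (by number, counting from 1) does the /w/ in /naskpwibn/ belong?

2

Nuclei (vowels): a, i → 2 syllables.
V1 /a/ – V2 /i/: /skpw/ splits as /sk/ + /pw/ (/pw/ is the longest suffix that is a licit onset).
Putting it together: nask.pwibn.
The /w/ is in the onset of syllable 2 (/pwibn/).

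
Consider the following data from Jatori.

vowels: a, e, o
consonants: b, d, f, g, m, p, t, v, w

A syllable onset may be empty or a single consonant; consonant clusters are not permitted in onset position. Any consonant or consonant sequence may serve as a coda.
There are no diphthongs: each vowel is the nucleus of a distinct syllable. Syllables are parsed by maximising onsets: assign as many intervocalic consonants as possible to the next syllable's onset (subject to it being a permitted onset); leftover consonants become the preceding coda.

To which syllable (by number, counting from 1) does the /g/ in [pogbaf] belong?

1

The vowels are o, a — 2 nuclei, so 2 syllables.
Between /o/ (V1) and /a/ (V2): cluster /gb/ — the longest permitted-onset suffix is /b/; onset = /b/, preceding coda = /g/.
Syllabification: pog.baf.
The /g/ is in the coda of syllable 1 (/pog/).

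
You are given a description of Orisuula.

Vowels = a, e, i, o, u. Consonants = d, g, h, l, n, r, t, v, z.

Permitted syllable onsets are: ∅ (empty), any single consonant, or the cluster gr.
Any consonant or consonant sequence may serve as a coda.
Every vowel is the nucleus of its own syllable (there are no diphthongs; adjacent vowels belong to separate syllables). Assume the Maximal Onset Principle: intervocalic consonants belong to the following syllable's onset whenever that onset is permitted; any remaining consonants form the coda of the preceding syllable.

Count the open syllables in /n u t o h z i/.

2

Vowels present: u, o, i; each is a nucleus, giving 3 syllables.
Between /u/ (V1) and /o/ (V2): /t/ → onset of the next syllable (single consonants are always licit onsets).
Between /o/ (V2) and /i/ (V3): /hz/; trying suffixes from longest down, /z/ is the first permitted one, so coda /h/ | onset /z/.
So the parse is nu.toh.zi.
Classifying each syllable: /nu/ (open), /toh/ (closed), /zi/ (open).
Open syllables: 2.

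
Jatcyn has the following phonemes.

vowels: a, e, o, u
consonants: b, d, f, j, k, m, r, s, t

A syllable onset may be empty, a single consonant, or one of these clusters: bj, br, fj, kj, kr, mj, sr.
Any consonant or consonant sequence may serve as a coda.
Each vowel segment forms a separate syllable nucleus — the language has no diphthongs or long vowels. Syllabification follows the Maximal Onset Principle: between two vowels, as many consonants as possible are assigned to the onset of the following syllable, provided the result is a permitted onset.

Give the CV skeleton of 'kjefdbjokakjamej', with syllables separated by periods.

Vowels present: e, o, a, a, e; each is a nucleus, giving 5 syllables.
σ1/σ2 boundary: /fdbj/ — longest licit onset from the right is /bj/, leaving /fd/ as coda.
σ2/σ3 boundary: /k/ is a single consonant, so it becomes the next onset.
σ3/σ4 boundary: /kj/ is a licit onset in full, so it all attaches to the next syllable.
σ4/σ5 boundary: /m/ is a single consonant, so it becomes the next onset.
So the parse is kjefd.bjo.ka.kja.mej.
Mapping each syllable to C/V: /kjefd/ → CCVCC, /bjo/ → CCV, /ka/ → CV, /kja/ → CCV, /mej/ → CVC.

CCVCC.CCV.CV.CCV.CVC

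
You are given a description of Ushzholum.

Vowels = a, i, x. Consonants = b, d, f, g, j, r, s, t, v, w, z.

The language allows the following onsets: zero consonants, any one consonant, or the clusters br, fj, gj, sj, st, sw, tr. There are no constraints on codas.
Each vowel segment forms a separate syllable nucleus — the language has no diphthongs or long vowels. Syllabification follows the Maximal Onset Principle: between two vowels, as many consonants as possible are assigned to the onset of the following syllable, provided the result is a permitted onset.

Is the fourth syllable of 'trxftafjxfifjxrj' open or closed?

The vowels are x, a, x, i, x — 5 nuclei, so 5 syllables.
V1 /x/ – V2 /a/: /ft/ splits as /f/ + /t/ (/t/ is the longest suffix that is a licit onset).
V2 /a/ – V3 /x/: /fj/ is a licit onset in full, so it all attaches to the next syllable.
V3 /x/ – V4 /i/: /f/ → onset of the next syllable (single consonants are always licit onsets).
V4 /i/ – V5 /x/: /fj/ — entire cluster is a permitted onset → onset /fj/, coda ∅.
Syllabification: trxf.ta.fjx.fi.fjxrj.
Syllable 4 is /fi/; it ends in its nucleus with no coda, so it is open.

open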